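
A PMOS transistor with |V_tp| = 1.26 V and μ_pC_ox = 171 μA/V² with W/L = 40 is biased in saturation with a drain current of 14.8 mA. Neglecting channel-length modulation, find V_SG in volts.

k_p = μ_pC_ox · (W/L) = 6.84 mA/V².
In saturation I_D = ½ k_p (V_SG − |V_tp|)², so V_SG − |V_tp| = √(2 I_D / k_p) = √(2 × 14.8 / 6.84) = 2.08 V.
V_SG = 1.26 + 2.08 = 3.34 V.

V_SG = 3.34 V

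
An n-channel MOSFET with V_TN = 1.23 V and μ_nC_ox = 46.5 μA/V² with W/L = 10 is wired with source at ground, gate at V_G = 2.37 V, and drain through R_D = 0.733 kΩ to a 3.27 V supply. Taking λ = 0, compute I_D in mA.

I_D = 0.302 mA

V_GS = V_G = 2.37 V, so V_ov = 2.37 − 1.23 = 1.14 V.
k_n = μ_nC_ox · (W/L) = 0.465 mA/V².
Assume saturation: I_D = ½ k_n V_ov² = 0.5 × 0.465 × 1.14² = 0.302 mA, giving V_DS = V_DD − I_D R_D = 3.27 − 0.302 × 0.733 = 3.05 V.
V_DS = 3.05 V ≥ V_ov = 1.14 V, confirming saturation.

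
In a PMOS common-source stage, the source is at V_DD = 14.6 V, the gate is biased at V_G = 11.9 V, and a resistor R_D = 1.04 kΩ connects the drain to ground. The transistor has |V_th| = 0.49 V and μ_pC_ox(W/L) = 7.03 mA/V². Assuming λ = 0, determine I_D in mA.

I_D = 13.0 mA

V_SG = V_DD − V_G = 14.6 − 11.9 = 2.7 V, so V_ov = 2.7 − 0.49 = 2.21 V.
Assume saturation: I_D = ½ k_p V_ov² = 0.5 × 7.03 × 2.21² = 17.2 mA, giving V_SD = V_DD − I_D R_D = 14.6 − 17.2 × 1.04 = -3.25 V.
But -3.25 V < V_ov = 2.21 V, so the device is actually in triode.
In triode I_D = k_p[V_ov V_SD − ½ V_SD²] and I_D = (V_DD − V_SD)/R_D. Equating: 3.66 V_SD² − 17.16 V_SD + 14.6 = 0, giving V_SD = 1.12 V (the root below V_ov).
I_D = (14.6 − 1.12) / 1.04 = 13 mA.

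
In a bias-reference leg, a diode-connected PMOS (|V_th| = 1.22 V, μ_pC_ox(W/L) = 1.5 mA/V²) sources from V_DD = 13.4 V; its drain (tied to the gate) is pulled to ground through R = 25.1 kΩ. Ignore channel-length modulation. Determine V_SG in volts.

V_SG = 2.00 V

With gate tied to drain, V_SG = V_SD ≥ V_SG − |V_th|, so the device is in saturation.
KCL at the drain: ½ k_p (V_SG − |V_th|)² = (V_DD − V_SG)/R.
Let x = V_SG − 1.22. Then 18.8 x² + x − 12.18 = 0, giving x = 0.778 V (positive root), so V_SG = 2 V.
I_D = (V_DD − V_SG)/R = (13.4 − 2) / 25.1 = 0.454 mA.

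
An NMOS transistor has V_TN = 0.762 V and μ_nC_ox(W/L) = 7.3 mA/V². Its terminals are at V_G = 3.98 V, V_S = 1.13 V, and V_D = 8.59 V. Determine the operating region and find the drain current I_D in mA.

Saturation; I_D = 15.9 mA

V_GS = V_G − V_S = 3.98 − 1.13 = 2.85 V; V_DS = V_D − V_S = 8.59 − 1.13 = 7.46 V.
V_ov = V_GS − V_TN = 2.85 − 0.762 = 2.09 V.
Since V_DS = 7.46 V ≥ V_ov = 2.09 V, the device is in saturation.
I_D = ½ k_n V_ov² = 0.5 × 7.3 × 2.09² = 15.9 mA.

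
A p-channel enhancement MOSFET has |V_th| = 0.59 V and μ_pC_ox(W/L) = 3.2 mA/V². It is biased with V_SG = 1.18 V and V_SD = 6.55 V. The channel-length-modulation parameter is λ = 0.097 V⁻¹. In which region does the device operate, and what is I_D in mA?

V_ov = V_SG − |V_th| = 1.18 − 0.59 = 0.59 V.
Since V_SD = 6.55 V ≥ V_ov = 0.59 V, the device is in saturation.
I_D = ½ k_p V_ov² (1 + λ V_SD) = 0.5 × 3.2 × 0.59² × (1 + 0.097 × 6.55) = 0.911 mA.

Saturation; I_D = 0.911 mA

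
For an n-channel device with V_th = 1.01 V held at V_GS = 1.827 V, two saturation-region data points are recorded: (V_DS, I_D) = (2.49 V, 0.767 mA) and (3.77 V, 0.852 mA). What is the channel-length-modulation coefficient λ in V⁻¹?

With V_GS fixed, I_D ∝ (1 + λ V_DS) in saturation, so I_D2/I_D1 = (1 + λ V_DS2)/(1 + λ V_DS1).
0.852/0.767 = 1.111 = (1 + 3.77 λ)/(1 + 2.49 λ).
Solving: λ (I_D1 V_DS2 − I_D2 V_DS1) = I_D2 − I_D1, so λ = (0.852 − 0.767) / (0.767 × 3.77 − 0.852 × 2.49) = 0.085 / 0.77 = 0.11 V⁻¹.

λ = 0.110 V⁻¹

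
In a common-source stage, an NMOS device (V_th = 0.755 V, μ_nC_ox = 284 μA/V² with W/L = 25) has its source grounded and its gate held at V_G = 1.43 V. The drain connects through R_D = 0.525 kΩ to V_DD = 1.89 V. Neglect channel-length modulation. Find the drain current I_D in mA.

V_GS = V_G = 1.43 V, so V_ov = 1.43 − 0.755 = 0.675 V.
k_n = μ_nC_ox · (W/L) = 7.1 mA/V².
Assume saturation: I_D = ½ k_n V_ov² = 0.5 × 7.1 × 0.675² = 1.62 mA, giving V_DS = V_DD − I_D R_D = 1.89 − 1.62 × 0.525 = 1.04 V.
V_DS = 1.04 V ≥ V_ov = 0.675 V, confirming saturation.

I_D = 1.62 mA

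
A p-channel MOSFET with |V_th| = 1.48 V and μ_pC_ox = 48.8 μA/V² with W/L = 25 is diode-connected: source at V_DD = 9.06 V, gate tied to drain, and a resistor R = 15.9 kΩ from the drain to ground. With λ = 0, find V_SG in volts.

With gate tied to drain, V_SG = V_SD ≥ V_SG − |V_th|, so the device is in saturation.
k_p = μ_pC_ox · (W/L) = 1.22 mA/V².
KCL at the drain: ½ k_p (V_SG − |V_th|)² = (V_DD − V_SG)/R.
Let x = V_SG − 1.48. Then 9.7 x² + x − 7.58 = 0, giving x = 0.834 V (positive root), so V_SG = 2.31 V.
I_D = (V_DD − V_SG)/R = (9.06 − 2.31) / 15.9 = 0.424 mA.

V_SG = 2.31 V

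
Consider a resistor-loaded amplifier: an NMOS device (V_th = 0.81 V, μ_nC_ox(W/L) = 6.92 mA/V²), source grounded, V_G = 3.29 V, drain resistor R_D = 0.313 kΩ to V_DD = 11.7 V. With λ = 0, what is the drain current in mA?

V_GS = V_G = 3.29 V, so V_ov = 3.29 − 0.81 = 2.48 V.
Assume saturation: I_D = ½ k_n V_ov² = 0.5 × 6.92 × 2.48² = 21.3 mA, giving V_DS = V_DD − I_D R_D = 11.7 − 21.3 × 0.313 = 5.04 V.
V_DS = 5.04 V ≥ V_ov = 2.48 V, confirming saturation.

I_D = 21.3 mA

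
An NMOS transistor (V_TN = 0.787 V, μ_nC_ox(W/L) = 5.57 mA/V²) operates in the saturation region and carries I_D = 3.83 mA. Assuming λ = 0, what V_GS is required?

V_GS = 1.96 V

In saturation I_D = ½ k_n (V_GS − V_TN)², so V_GS − V_TN = √(2 I_D / k_n) = √(2 × 3.83 / 5.57) = 1.17 V.
V_GS = 0.787 + 1.17 = 1.96 V.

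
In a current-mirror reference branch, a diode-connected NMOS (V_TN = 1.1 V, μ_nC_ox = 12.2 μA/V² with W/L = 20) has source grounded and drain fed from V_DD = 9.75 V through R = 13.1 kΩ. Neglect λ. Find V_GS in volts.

With gate tied to drain, V_GS = V_DS ≥ V_GS − V_TN, so the device is in saturation.
k_n = μ_nC_ox · (W/L) = 0.244 mA/V².
KCL at the drain: ½ k_n (V_GS − V_TN)² = (V_DD − V_GS)/R.
Let x = V_GS − 1.1. Then 1.6 x² + x − 8.65 = 0, giving x = 2.03 V (positive root), so V_GS = 3.13 V.
I_D = (V_DD − V_GS)/R = (9.75 − 3.13) / 13.1 = 0.505 mA.

V_GS = 3.13 V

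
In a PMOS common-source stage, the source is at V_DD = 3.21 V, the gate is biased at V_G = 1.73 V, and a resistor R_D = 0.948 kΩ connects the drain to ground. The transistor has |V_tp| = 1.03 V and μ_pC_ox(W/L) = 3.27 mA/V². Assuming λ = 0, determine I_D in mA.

I_D = 0.331 mA

V_SG = V_DD − V_G = 3.21 − 1.73 = 1.48 V, so V_ov = 1.48 − 1.03 = 0.45 V.
Assume saturation: I_D = ½ k_p V_ov² = 0.5 × 3.27 × 0.45² = 0.331 mA, giving V_SD = V_DD − I_D R_D = 3.21 − 0.331 × 0.948 = 2.9 V.
V_SD = 2.9 V ≥ V_ov = 0.45 V, confirming saturation.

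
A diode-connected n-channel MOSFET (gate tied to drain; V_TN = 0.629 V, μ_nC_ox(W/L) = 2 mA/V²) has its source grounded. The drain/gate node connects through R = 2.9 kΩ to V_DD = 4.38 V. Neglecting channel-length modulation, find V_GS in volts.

V_GS = 1.61 V

With gate tied to drain, V_GS = V_DS ≥ V_GS − V_TN, so the device is in saturation.
KCL at the drain: ½ k_n (V_GS − V_TN)² = (V_DD − V_GS)/R.
Let x = V_GS − 0.629. Then 2.9 x² + x − 3.751 = 0, giving x = 0.978 V (positive root), so V_GS = 1.61 V.
I_D = (V_DD − V_GS)/R = (4.38 − 1.61) / 2.9 = 0.956 mA.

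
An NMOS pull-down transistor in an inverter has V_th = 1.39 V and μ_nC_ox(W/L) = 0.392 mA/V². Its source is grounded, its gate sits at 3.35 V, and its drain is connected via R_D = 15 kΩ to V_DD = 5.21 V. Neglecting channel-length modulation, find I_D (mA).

I_D = 0.316 mA

V_GS = V_G = 3.35 V, so V_ov = 3.35 − 1.39 = 1.96 V.
Assume saturation: I_D = ½ k_n V_ov² = 0.5 × 0.392 × 1.96² = 0.753 mA, giving V_DS = V_DD − I_D R_D = 5.21 − 0.753 × 15 = -6.08 V.
But -6.08 V < V_ov = 1.96 V, so the device is actually in triode.
In triode I_D = k_n[V_ov V_DS − ½ V_DS²] and I_D = (V_DD − V_DS)/R_D. Equating: 2.94 V_DS² − 12.52 V_DS + 5.21 = 0, giving V_DS = 0.467 V (the root below V_ov).
I_D = (5.21 − 0.467) / 15 = 0.316 mA.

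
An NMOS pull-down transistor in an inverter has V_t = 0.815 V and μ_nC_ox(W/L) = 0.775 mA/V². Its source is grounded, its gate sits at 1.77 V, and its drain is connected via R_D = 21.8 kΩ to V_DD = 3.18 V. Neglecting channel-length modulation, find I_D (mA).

I_D = 0.136 mA

V_GS = V_G = 1.77 V, so V_ov = 1.77 − 0.815 = 0.955 V.
Assume saturation: I_D = ½ k_n V_ov² = 0.5 × 0.775 × 0.955² = 0.353 mA, giving V_DS = V_DD − I_D R_D = 3.18 − 0.353 × 21.8 = -4.52 V.
But -4.52 V < V_ov = 0.955 V, so the device is actually in triode.
In triode I_D = k_n[V_ov V_DS − ½ V_DS²] and I_D = (V_DD − V_DS)/R_D. Equating: 8.45 V_DS² − 17.13 V_DS + 3.18 = 0, giving V_DS = 0.207 V (the root below V_ov).
I_D = (3.18 − 0.207) / 21.8 = 0.136 mA.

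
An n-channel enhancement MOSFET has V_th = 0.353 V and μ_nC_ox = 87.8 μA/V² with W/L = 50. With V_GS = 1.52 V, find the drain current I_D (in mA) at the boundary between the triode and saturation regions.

At the boundary V_DS = V_ov = V_GS − V_th = 1.52 − 0.353 = 1.17 V.
k_n = μ_nC_ox · (W/L) = 4.39 mA/V².
I_D = ½ k_n V_ov² = 0.5 × 4.39 × 1.17² = 2.99 mA.

I_D = 2.99 mA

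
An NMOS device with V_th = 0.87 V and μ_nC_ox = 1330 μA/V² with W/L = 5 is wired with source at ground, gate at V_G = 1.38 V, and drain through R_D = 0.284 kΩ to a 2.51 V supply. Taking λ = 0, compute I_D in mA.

V_GS = V_G = 1.38 V, so V_ov = 1.38 − 0.87 = 0.51 V.
k_n = μ_nC_ox · (W/L) = 6.65 mA/V².
Assume saturation: I_D = ½ k_n V_ov² = 0.5 × 6.65 × 0.51² = 0.865 mA, giving V_DS = V_DD − I_D R_D = 2.51 − 0.865 × 0.284 = 2.26 V.
V_DS = 2.26 V ≥ V_ov = 0.51 V, confirming saturation.

I_D = 0.865 mA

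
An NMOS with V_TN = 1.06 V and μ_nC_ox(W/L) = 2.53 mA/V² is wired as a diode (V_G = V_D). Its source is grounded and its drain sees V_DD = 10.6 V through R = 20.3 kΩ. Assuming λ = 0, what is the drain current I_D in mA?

I_D = 0.441 mA

With gate tied to drain, V_GS = V_DS ≥ V_GS − V_TN, so the device is in saturation.
KCL at the drain: ½ k_n (V_GS − V_TN)² = (V_DD − V_GS)/R.
Let x = V_GS − 1.06. Then 25.7 x² + x − 9.54 = 0, giving x = 0.59 V (positive root), so V_GS = 1.65 V.
I_D = (V_DD − V_GS)/R = (10.6 − 1.65) / 20.3 = 0.441 mA.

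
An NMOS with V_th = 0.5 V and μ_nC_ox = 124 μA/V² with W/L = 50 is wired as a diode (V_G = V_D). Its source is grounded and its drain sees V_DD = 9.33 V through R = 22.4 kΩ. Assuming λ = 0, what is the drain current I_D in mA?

I_D = 0.379 mA

With gate tied to drain, V_GS = V_DS ≥ V_GS − V_th, so the device is in saturation.
k_n = μ_nC_ox · (W/L) = 6.2 mA/V².
KCL at the drain: ½ k_n (V_GS − V_th)² = (V_DD − V_GS)/R.
Let x = V_GS − 0.5. Then 69.4 x² + x − 8.83 = 0, giving x = 0.349 V (positive root), so V_GS = 0.849 V.
I_D = (V_DD − V_GS)/R = (9.33 − 0.849) / 22.4 = 0.379 mA.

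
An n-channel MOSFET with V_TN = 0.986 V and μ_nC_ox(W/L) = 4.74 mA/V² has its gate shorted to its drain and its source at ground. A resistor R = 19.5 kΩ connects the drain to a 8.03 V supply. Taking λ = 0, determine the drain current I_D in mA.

With gate tied to drain, V_GS = V_DS ≥ V_GS − V_TN, so the device is in saturation.
KCL at the drain: ½ k_n (V_GS − V_TN)² = (V_DD − V_GS)/R.
Let x = V_GS − 0.986. Then 46.2 x² + x − 7.044 = 0, giving x = 0.38 V (positive root), so V_GS = 1.37 V.
I_D = (V_DD − V_GS)/R = (8.03 − 1.37) / 19.5 = 0.342 mA.

I_D = 0.342 mA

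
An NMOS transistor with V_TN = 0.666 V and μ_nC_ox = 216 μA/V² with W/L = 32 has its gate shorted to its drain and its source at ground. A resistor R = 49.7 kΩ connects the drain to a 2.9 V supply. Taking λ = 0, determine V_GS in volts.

With gate tied to drain, V_GS = V_DS ≥ V_GS − V_TN, so the device is in saturation.
k_n = μ_nC_ox · (W/L) = 6.912 mA/V².
KCL at the drain: ½ k_n (V_GS − V_TN)² = (V_DD − V_GS)/R.
Let x = V_GS − 0.666. Then 172 x² + x − 2.234 = 0, giving x = 0.111 V (positive root), so V_GS = 0.777 V.
I_D = (V_DD − V_GS)/R = (2.9 − 0.777) / 49.7 = 0.0427 mA.

V_GS = 0.777 V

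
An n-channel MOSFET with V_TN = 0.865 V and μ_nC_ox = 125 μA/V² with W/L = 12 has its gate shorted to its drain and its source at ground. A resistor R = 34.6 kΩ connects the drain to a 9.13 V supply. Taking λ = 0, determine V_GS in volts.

With gate tied to drain, V_GS = V_DS ≥ V_GS − V_TN, so the device is in saturation.
k_n = μ_nC_ox · (W/L) = 1.5 mA/V².
KCL at the drain: ½ k_n (V_GS − V_TN)² = (V_DD − V_GS)/R.
Let x = V_GS − 0.865. Then 26 x² + x − 8.265 = 0, giving x = 0.545 V (positive root), so V_GS = 1.41 V.
I_D = (V_DD − V_GS)/R = (9.13 − 1.41) / 34.6 = 0.223 mA.

V_GS = 1.41 V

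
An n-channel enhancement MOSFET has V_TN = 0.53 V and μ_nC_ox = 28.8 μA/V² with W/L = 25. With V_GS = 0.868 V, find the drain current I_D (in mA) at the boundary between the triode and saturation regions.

I_D = 0.0411 mA

At the boundary V_DS = V_ov = V_GS − V_TN = 0.868 − 0.53 = 0.338 V.
k_n = μ_nC_ox · (W/L) = 0.72 mA/V².
I_D = ½ k_n V_ov² = 0.5 × 0.72 × 0.338² = 0.0411 mA.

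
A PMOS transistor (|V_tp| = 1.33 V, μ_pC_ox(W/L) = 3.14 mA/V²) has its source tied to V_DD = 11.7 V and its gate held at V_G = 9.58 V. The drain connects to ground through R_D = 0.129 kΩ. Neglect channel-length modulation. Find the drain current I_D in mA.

V_SG = V_DD − V_G = 11.7 − 9.58 = 2.12 V, so V_ov = 2.12 − 1.33 = 0.79 V.
Assume saturation: I_D = ½ k_p V_ov² = 0.5 × 3.14 × 0.79² = 0.98 mA, giving V_SD = V_DD − I_D R_D = 11.7 − 0.98 × 0.129 = 11.6 V.
V_SD = 11.6 V ≥ V_ov = 0.79 V, confirming saturation.

I_D = 0.980 mA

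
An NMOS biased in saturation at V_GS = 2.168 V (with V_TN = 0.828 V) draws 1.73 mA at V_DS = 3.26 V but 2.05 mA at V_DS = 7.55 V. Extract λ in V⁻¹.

λ = 0.0502 V⁻¹

With V_GS fixed, I_D ∝ (1 + λ V_DS) in saturation, so I_D2/I_D1 = (1 + λ V_DS2)/(1 + λ V_DS1).
2.05/1.73 = 1.185 = (1 + 7.55 λ)/(1 + 3.26 λ).
Solving: λ (I_D1 V_DS2 − I_D2 V_DS1) = I_D2 − I_D1, so λ = (2.05 − 1.73) / (1.73 × 7.55 − 2.05 × 3.26) = 0.32 / 6.38 = 0.0502 V⁻¹.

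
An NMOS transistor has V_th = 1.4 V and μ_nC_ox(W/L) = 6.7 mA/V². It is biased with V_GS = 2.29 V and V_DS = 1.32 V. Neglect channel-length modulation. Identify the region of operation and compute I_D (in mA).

Saturation; I_D = 2.65 mA

V_ov = V_GS − V_th = 2.29 − 1.4 = 0.89 V.
Since V_DS = 1.32 V ≥ V_ov = 0.89 V, the device is in saturation.
I_D = ½ k_n V_ov² = 0.5 × 6.7 × 0.89² = 2.65 mA.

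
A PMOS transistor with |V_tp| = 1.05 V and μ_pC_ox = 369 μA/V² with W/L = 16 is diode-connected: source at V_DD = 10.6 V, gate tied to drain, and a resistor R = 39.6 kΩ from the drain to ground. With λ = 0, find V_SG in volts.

With gate tied to drain, V_SG = V_SD ≥ V_SG − |V_tp|, so the device is in saturation.
k_p = μ_pC_ox · (W/L) = 5.904 mA/V².
KCL at the drain: ½ k_p (V_SG − |V_tp|)² = (V_DD − V_SG)/R.
Let x = V_SG − 1.05. Then 117 x² + x − 9.55 = 0, giving x = 0.282 V (positive root), so V_SG = 1.33 V.
I_D = (V_DD − V_SG)/R = (10.6 − 1.33) / 39.6 = 0.234 mA.

V_SG = 1.33 V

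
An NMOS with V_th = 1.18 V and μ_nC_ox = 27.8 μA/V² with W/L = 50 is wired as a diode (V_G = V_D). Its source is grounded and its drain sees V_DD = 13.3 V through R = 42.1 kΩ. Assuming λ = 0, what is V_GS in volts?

V_GS = 1.81 V

With gate tied to drain, V_GS = V_DS ≥ V_GS − V_th, so the device is in saturation.
k_n = μ_nC_ox · (W/L) = 1.39 mA/V².
KCL at the drain: ½ k_n (V_GS − V_th)² = (V_DD − V_GS)/R.
Let x = V_GS − 1.18. Then 29.3 x² + x − 12.12 = 0, giving x = 0.627 V (positive root), so V_GS = 1.81 V.
I_D = (V_DD − V_GS)/R = (13.3 − 1.81) / 42.1 = 0.273 mA.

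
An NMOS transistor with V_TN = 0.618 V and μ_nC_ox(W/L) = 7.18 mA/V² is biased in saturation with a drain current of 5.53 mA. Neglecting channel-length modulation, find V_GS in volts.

V_GS = 1.86 V

In saturation I_D = ½ k_n (V_GS − V_TN)², so V_GS − V_TN = √(2 I_D / k_n) = √(2 × 5.53 / 7.18) = 1.24 V.
V_GS = 0.618 + 1.24 = 1.86 V.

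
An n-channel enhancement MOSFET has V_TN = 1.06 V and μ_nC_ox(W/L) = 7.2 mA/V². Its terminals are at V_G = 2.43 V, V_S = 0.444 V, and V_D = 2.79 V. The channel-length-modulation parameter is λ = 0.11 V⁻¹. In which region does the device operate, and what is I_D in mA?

Saturation; I_D = 3.88 mA

V_GS = V_G − V_S = 2.43 − 0.444 = 1.99 V; V_DS = V_D − V_S = 2.79 − 0.444 = 2.35 V.
V_ov = V_GS − V_TN = 1.99 − 1.06 = 0.926 V.
Since V_DS = 2.35 V ≥ V_ov = 0.926 V, the device is in saturation.
I_D = ½ k_n V_ov² (1 + λ V_DS) = 0.5 × 7.2 × 0.926² × (1 + 0.11 × 2.35) = 3.88 mA.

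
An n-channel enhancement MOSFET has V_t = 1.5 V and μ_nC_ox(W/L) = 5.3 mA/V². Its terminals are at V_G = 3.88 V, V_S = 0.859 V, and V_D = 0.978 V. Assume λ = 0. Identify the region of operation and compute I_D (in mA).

Triode; I_D = 0.922 mA

V_GS = V_G − V_S = 3.88 − 0.859 = 3.02 V; V_DS = V_D − V_S = 0.978 − 0.859 = 0.119 V.
V_ov = V_GS − V_t = 3.02 − 1.5 = 1.52 V.
Since V_DS = 0.119 V < V_ov = 1.52 V, the device is in the triode region.
I_D = k_n [V_ov · V_DS − ½ V_DS²] = 5.3 × [1.52 × 0.119 − 0.5 × 0.119²] = 0.922 mA.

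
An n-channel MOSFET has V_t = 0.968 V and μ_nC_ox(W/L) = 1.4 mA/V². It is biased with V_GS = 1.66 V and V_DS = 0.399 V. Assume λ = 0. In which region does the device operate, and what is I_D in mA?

V_ov = V_GS − V_t = 1.66 − 0.968 = 0.692 V.
Since V_DS = 0.399 V < V_ov = 0.692 V, the device is in the triode region.
I_D = k_n [V_ov · V_DS − ½ V_DS²] = 1.4 × [0.692 × 0.399 − 0.5 × 0.399²] = 0.275 mA.

Triode; I_D = 0.275 mA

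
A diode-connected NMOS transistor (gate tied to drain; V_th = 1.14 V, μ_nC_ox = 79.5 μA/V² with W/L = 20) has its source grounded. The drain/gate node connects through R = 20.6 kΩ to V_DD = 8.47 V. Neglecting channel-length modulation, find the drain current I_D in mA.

With gate tied to drain, V_GS = V_DS ≥ V_GS − V_th, so the device is in saturation.
k_n = μ_nC_ox · (W/L) = 1.59 mA/V².
KCL at the drain: ½ k_n (V_GS − V_th)² = (V_DD − V_GS)/R.
Let x = V_GS − 1.14. Then 16.4 x² + x − 7.33 = 0, giving x = 0.639 V (positive root), so V_GS = 1.78 V.
I_D = (V_DD − V_GS)/R = (8.47 − 1.78) / 20.6 = 0.325 mA.

I_D = 0.325 mA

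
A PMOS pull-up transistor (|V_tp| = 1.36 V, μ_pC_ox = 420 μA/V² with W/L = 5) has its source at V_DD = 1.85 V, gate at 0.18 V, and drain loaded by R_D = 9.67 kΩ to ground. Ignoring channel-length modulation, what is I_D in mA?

V_SG = V_DD − V_G = 1.85 − 0.18 = 1.67 V, so V_ov = 1.67 − 1.36 = 0.31 V.
k_p = μ_pC_ox · (W/L) = 2.1 mA/V².
Assume saturation: I_D = ½ k_p V_ov² = 0.5 × 2.1 × 0.31² = 0.101 mA, giving V_SD = V_DD − I_D R_D = 1.85 − 0.101 × 9.67 = 0.874 V.
V_SD = 0.874 V ≥ V_ov = 0.31 V, confirming saturation.

I_D = 0.101 mA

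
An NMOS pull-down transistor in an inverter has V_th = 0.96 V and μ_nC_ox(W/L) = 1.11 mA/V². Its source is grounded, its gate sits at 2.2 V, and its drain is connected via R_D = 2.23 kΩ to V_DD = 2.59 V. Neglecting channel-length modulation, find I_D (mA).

V_GS = V_G = 2.2 V, so V_ov = 2.2 − 0.96 = 1.24 V.
Assume saturation: I_D = ½ k_n V_ov² = 0.5 × 1.11 × 1.24² = 0.853 mA, giving V_DS = V_DD − I_D R_D = 2.59 − 0.853 × 2.23 = 0.687 V.
But 0.687 V < V_ov = 1.24 V, so the device is actually in triode.
In triode I_D = k_n[V_ov V_DS − ½ V_DS²] and I_D = (V_DD − V_DS)/R_D. Equating: 1.24 V_DS² − 4.069 V_DS + 2.59 = 0, giving V_DS = 0.863 V (the root below V_ov).
I_D = (2.59 − 0.863) / 2.23 = 0.774 mA.

I_D = 0.774 mA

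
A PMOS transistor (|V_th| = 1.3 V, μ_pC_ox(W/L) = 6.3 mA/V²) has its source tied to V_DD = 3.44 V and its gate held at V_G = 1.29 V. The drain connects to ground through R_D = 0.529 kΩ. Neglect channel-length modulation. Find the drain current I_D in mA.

V_SG = V_DD − V_G = 3.44 − 1.29 = 2.15 V, so V_ov = 2.15 − 1.3 = 0.85 V.
Assume saturation: I_D = ½ k_p V_ov² = 0.5 × 6.3 × 0.85² = 2.28 mA, giving V_SD = V_DD − I_D R_D = 3.44 − 2.28 × 0.529 = 2.24 V.
V_SD = 2.24 V ≥ V_ov = 0.85 V, confirming saturation.

I_D = 2.28 mA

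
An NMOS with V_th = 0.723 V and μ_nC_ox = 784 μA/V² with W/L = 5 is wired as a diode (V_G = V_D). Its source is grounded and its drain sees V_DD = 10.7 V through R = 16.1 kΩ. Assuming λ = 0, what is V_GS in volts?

With gate tied to drain, V_GS = V_DS ≥ V_GS − V_th, so the device is in saturation.
k_n = μ_nC_ox · (W/L) = 3.92 mA/V².
KCL at the drain: ½ k_n (V_GS − V_th)² = (V_DD − V_GS)/R.
Let x = V_GS − 0.723. Then 31.6 x² + x − 9.977 = 0, giving x = 0.547 V (positive root), so V_GS = 1.27 V.
I_D = (V_DD − V_GS)/R = (10.7 − 1.27) / 16.1 = 0.586 mA.

V_GS = 1.27 V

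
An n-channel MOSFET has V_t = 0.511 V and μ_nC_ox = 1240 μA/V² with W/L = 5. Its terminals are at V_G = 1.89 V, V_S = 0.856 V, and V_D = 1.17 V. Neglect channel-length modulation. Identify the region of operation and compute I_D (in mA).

V_GS = V_G − V_S = 1.89 − 0.856 = 1.03 V; V_DS = V_D − V_S = 1.17 − 0.856 = 0.314 V.
k_n = μ_nC_ox · (W/L) = 6.2 mA/V².
V_ov = V_GS − V_t = 1.03 − 0.511 = 0.523 V.
Since V_DS = 0.314 V < V_ov = 0.523 V, the device is in the triode region.
I_D = k_n [V_ov · V_DS − ½ V_DS²] = 6.2 × [0.523 × 0.314 − 0.5 × 0.314²] = 0.713 mA.

Triode; I_D = 0.713 mA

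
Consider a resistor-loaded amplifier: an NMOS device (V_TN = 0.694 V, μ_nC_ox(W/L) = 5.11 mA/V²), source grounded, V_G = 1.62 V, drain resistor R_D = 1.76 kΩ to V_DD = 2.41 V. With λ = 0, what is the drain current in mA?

V_GS = V_G = 1.62 V, so V_ov = 1.62 − 0.694 = 0.926 V.
Assume saturation: I_D = ½ k_n V_ov² = 0.5 × 5.11 × 0.926² = 2.19 mA, giving V_DS = V_DD − I_D R_D = 2.41 − 2.19 × 1.76 = -1.45 V.
But -1.45 V < V_ov = 0.926 V, so the device is actually in triode.
In triode I_D = k_n[V_ov V_DS − ½ V_DS²] and I_D = (V_DD − V_DS)/R_D. Equating: 4.5 V_DS² − 9.328 V_DS + 2.41 = 0, giving V_DS = 0.302 V (the root below V_ov).
I_D = (2.41 − 0.302) / 1.76 = 1.2 mA.

I_D = 1.20 mA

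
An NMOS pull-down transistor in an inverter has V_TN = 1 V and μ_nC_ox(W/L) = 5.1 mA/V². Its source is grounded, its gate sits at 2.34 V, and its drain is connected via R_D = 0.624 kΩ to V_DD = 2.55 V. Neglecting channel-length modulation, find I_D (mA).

V_GS = V_G = 2.34 V, so V_ov = 2.34 − 1 = 1.34 V.
Assume saturation: I_D = ½ k_n V_ov² = 0.5 × 5.1 × 1.34² = 4.58 mA, giving V_DS = V_DD − I_D R_D = 2.55 − 4.58 × 0.624 = -0.307 V.
But -0.307 V < V_ov = 1.34 V, so the device is actually in triode.
In triode I_D = k_n[V_ov V_DS − ½ V_DS²] and I_D = (V_DD − V_DS)/R_D. Equating: 1.59 V_DS² − 5.264 V_DS + 2.55 = 0, giving V_DS = 0.589 V (the root below V_ov).
I_D = (2.55 − 0.589) / 0.624 = 3.14 mA.

I_D = 3.14 mA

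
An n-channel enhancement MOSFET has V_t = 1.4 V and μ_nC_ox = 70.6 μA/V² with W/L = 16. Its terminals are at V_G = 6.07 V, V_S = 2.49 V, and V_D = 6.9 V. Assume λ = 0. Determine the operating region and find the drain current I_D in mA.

V_GS = V_G − V_S = 6.07 − 2.49 = 3.58 V; V_DS = V_D − V_S = 6.9 − 2.49 = 4.41 V.
k_n = μ_nC_ox · (W/L) = 1.13 mA/V².
V_ov = V_GS − V_t = 3.58 − 1.4 = 2.18 V.
Since V_DS = 4.41 V ≥ V_ov = 2.18 V, the device is in saturation.
I_D = ½ k_n V_ov² = 0.5 × 1.13 × 2.18² = 2.68 mA.

Saturation; I_D = 2.68 mA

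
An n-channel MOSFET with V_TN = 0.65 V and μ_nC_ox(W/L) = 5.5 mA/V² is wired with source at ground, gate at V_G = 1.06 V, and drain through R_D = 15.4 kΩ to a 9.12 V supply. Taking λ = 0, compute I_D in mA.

I_D = 0.462 mA

V_GS = V_G = 1.06 V, so V_ov = 1.06 − 0.65 = 0.41 V.
Assume saturation: I_D = ½ k_n V_ov² = 0.5 × 5.5 × 0.41² = 0.462 mA, giving V_DS = V_DD − I_D R_D = 9.12 − 0.462 × 15.4 = 2 V.
V_DS = 2 V ≥ V_ov = 0.41 V, confirming saturation.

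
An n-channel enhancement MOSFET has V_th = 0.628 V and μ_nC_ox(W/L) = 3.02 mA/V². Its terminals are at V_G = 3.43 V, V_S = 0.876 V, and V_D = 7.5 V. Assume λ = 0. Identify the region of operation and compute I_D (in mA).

Saturation; I_D = 5.60 mA

V_GS = V_G − V_S = 3.43 − 0.876 = 2.55 V; V_DS = V_D − V_S = 7.5 − 0.876 = 6.62 V.
V_ov = V_GS − V_th = 2.55 − 0.628 = 1.93 V.
Since V_DS = 6.62 V ≥ V_ov = 1.93 V, the device is in saturation.
I_D = ½ k_n V_ov² = 0.5 × 3.02 × 1.93² = 5.6 mA.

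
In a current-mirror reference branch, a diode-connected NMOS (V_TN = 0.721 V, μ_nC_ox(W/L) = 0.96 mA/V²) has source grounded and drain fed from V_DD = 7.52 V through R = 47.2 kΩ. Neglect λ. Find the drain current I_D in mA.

I_D = 0.133 mA

With gate tied to drain, V_GS = V_DS ≥ V_GS − V_TN, so the device is in saturation.
KCL at the drain: ½ k_n (V_GS − V_TN)² = (V_DD − V_GS)/R.
Let x = V_GS − 0.721. Then 22.7 x² + x − 6.799 = 0, giving x = 0.526 V (positive root), so V_GS = 1.25 V.
I_D = (V_DD − V_GS)/R = (7.52 − 1.25) / 47.2 = 0.133 mA.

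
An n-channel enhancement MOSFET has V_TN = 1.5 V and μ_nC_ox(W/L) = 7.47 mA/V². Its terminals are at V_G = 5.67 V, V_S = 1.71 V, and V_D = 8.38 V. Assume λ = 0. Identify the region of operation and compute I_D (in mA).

V_GS = V_G − V_S = 5.67 − 1.71 = 3.96 V; V_DS = V_D − V_S = 8.38 − 1.71 = 6.67 V.
V_ov = V_GS − V_TN = 3.96 − 1.5 = 2.46 V.
Since V_DS = 6.67 V ≥ V_ov = 2.46 V, the device is in saturation.
I_D = ½ k_n V_ov² = 0.5 × 7.47 × 2.46² = 22.6 mA.

Saturation; I_D = 22.6 mA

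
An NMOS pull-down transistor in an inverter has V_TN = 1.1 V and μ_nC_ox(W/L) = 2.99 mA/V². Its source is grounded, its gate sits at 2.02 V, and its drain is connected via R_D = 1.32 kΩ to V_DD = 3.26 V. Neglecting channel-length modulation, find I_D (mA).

V_GS = V_G = 2.02 V, so V_ov = 2.02 − 1.1 = 0.92 V.
Assume saturation: I_D = ½ k_n V_ov² = 0.5 × 2.99 × 0.92² = 1.27 mA, giving V_DS = V_DD − I_D R_D = 3.26 − 1.27 × 1.32 = 1.59 V.
V_DS = 1.59 V ≥ V_ov = 0.92 V, confirming saturation.

I_D = 1.27 mA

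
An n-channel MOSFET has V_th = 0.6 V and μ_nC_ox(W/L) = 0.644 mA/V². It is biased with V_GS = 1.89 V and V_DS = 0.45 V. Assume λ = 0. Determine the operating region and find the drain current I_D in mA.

Triode; I_D = 0.309 mA

V_ov = V_GS − V_th = 1.89 − 0.6 = 1.29 V.
Since V_DS = 0.45 V < V_ov = 1.29 V, the device is in the triode region.
I_D = k_n [V_ov · V_DS − ½ V_DS²] = 0.644 × [1.29 × 0.45 − 0.5 × 0.45²] = 0.309 mA.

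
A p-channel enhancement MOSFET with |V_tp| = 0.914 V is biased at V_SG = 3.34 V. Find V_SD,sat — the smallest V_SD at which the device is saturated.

V_SD,sat = 2.43 V

The boundary between triode and saturation is V_SD = V_SG − |V_tp| = V_ov.
V_ov = 3.34 − 0.914 = 2.43 V.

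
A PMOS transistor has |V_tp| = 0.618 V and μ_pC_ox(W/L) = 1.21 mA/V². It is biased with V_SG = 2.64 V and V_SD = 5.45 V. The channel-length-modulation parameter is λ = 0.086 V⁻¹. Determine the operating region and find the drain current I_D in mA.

V_ov = V_SG − |V_tp| = 2.64 − 0.618 = 2.02 V.
Since V_SD = 5.45 V ≥ V_ov = 2.02 V, the device is in saturation.
I_D = ½ k_p V_ov² (1 + λ V_SD) = 0.5 × 1.21 × 2.02² × (1 + 0.086 × 5.45) = 3.63 mA.

Saturation; I_D = 3.63 mA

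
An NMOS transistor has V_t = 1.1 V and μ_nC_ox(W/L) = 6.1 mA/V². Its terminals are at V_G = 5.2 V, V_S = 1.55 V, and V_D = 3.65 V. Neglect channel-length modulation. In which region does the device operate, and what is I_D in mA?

Triode; I_D = 19.2 mA

V_GS = V_G − V_S = 5.2 − 1.55 = 3.65 V; V_DS = V_D − V_S = 3.65 − 1.55 = 2.1 V.
V_ov = V_GS − V_t = 3.65 − 1.1 = 2.55 V.
Since V_DS = 2.1 V < V_ov = 2.55 V, the device is in the triode region.
I_D = k_n [V_ov · V_DS − ½ V_DS²] = 6.1 × [2.55 × 2.1 − 0.5 × 2.1²] = 19.2 mA.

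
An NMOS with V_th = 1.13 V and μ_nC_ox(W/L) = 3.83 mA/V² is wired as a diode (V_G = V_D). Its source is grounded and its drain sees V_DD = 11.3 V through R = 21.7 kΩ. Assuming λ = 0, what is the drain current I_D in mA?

With gate tied to drain, V_GS = V_DS ≥ V_GS − V_th, so the device is in saturation.
KCL at the drain: ½ k_n (V_GS − V_th)² = (V_DD − V_GS)/R.
Let x = V_GS − 1.13. Then 41.6 x² + x − 10.17 = 0, giving x = 0.483 V (positive root), so V_GS = 1.61 V.
I_D = (V_DD − V_GS)/R = (11.3 − 1.61) / 21.7 = 0.446 mA.

I_D = 0.446 mA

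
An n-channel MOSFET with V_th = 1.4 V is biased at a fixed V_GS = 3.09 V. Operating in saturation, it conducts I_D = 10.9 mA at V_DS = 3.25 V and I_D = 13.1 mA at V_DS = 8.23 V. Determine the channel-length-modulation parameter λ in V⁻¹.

With V_GS fixed, I_D ∝ (1 + λ V_DS) in saturation, so I_D2/I_D1 = (1 + λ V_DS2)/(1 + λ V_DS1).
13.1/10.9 = 1.202 = (1 + 8.23 λ)/(1 + 3.25 λ).
Solving: λ (I_D1 V_DS2 − I_D2 V_DS1) = I_D2 − I_D1, so λ = (13.1 − 10.9) / (10.9 × 8.23 − 13.1 × 3.25) = 2.2 / 47.1 = 0.0467 V⁻¹.

λ = 0.0467 V⁻¹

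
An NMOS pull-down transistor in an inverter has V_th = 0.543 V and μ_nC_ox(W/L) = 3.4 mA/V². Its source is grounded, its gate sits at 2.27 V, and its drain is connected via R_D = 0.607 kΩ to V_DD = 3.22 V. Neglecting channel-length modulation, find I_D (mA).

I_D = 3.85 mA

V_GS = V_G = 2.27 V, so V_ov = 2.27 − 0.543 = 1.73 V.
Assume saturation: I_D = ½ k_n V_ov² = 0.5 × 3.4 × 1.73² = 5.07 mA, giving V_DS = V_DD − I_D R_D = 3.22 − 5.07 × 0.607 = 0.142 V.
But 0.142 V < V_ov = 1.73 V, so the device is actually in triode.
In triode I_D = k_n[V_ov V_DS − ½ V_DS²] and I_D = (V_DD − V_DS)/R_D. Equating: 1.03 V_DS² − 4.564 V_DS + 3.22 = 0, giving V_DS = 0.881 V (the root below V_ov).
I_D = (3.22 − 0.881) / 0.607 = 3.85 mA.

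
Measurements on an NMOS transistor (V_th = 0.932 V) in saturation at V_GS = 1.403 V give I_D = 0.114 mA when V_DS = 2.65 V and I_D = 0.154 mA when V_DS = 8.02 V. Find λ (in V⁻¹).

λ = 0.0790 V⁻¹

With V_GS fixed, I_D ∝ (1 + λ V_DS) in saturation, so I_D2/I_D1 = (1 + λ V_DS2)/(1 + λ V_DS1).
0.154/0.114 = 1.351 = (1 + 8.02 λ)/(1 + 2.65 λ).
Solving: λ (I_D1 V_DS2 − I_D2 V_DS1) = I_D2 − I_D1, so λ = (0.154 − 0.114) / (0.114 × 8.02 − 0.154 × 2.65) = 0.04 / 0.506 = 0.079 V⁻¹.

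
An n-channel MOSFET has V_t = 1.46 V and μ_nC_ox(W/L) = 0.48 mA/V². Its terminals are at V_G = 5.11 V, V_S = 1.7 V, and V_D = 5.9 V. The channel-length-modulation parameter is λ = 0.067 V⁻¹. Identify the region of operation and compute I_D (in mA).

Saturation; I_D = 1.17 mA

V_GS = V_G − V_S = 5.11 − 1.7 = 3.41 V; V_DS = V_D − V_S = 5.9 − 1.7 = 4.2 V.
V_ov = V_GS − V_t = 3.41 − 1.46 = 1.95 V.
Since V_DS = 4.2 V ≥ V_ov = 1.95 V, the device is in saturation.
I_D = ½ k_n V_ov² (1 + λ V_DS) = 0.5 × 0.48 × 1.95² × (1 + 0.067 × 4.2) = 1.17 mA.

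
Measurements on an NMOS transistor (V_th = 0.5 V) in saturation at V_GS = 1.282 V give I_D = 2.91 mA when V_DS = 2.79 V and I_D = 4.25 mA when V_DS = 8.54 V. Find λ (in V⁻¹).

λ = 0.103 V⁻¹

With V_GS fixed, I_D ∝ (1 + λ V_DS) in saturation, so I_D2/I_D1 = (1 + λ V_DS2)/(1 + λ V_DS1).
4.25/2.91 = 1.46 = (1 + 8.54 λ)/(1 + 2.79 λ).
Solving: λ (I_D1 V_DS2 − I_D2 V_DS1) = I_D2 − I_D1, so λ = (4.25 − 2.91) / (2.91 × 8.54 − 4.25 × 2.79) = 1.34 / 13 = 0.103 V⁻¹.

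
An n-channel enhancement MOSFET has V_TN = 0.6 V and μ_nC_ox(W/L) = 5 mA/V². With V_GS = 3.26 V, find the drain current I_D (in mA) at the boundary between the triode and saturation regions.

I_D = 17.7 mA

At the boundary V_DS = V_ov = V_GS − V_TN = 3.26 − 0.6 = 2.66 V.
I_D = ½ k_n V_ov² = 0.5 × 5 × 2.66² = 17.7 mA.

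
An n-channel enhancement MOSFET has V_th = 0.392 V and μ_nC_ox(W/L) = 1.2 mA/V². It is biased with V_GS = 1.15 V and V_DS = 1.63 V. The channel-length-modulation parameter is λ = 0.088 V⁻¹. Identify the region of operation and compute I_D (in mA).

Saturation; I_D = 0.394 mA

V_ov = V_GS − V_th = 1.15 − 0.392 = 0.758 V.
Since V_DS = 1.63 V ≥ V_ov = 0.758 V, the device is in saturation.
I_D = ½ k_n V_ov² (1 + λ V_DS) = 0.5 × 1.2 × 0.758² × (1 + 0.088 × 1.63) = 0.394 mA.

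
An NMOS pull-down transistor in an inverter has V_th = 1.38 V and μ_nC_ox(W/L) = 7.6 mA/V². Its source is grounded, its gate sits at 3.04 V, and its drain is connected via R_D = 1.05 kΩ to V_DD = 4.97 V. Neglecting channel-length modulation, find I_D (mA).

V_GS = V_G = 3.04 V, so V_ov = 3.04 − 1.38 = 1.66 V.
Assume saturation: I_D = ½ k_n V_ov² = 0.5 × 7.6 × 1.66² = 10.5 mA, giving V_DS = V_DD − I_D R_D = 4.97 − 10.5 × 1.05 = -6.02 V.
But -6.02 V < V_ov = 1.66 V, so the device is actually in triode.
In triode I_D = k_n[V_ov V_DS − ½ V_DS²] and I_D = (V_DD − V_DS)/R_D. Equating: 3.99 V_DS² − 14.25 V_DS + 4.97 = 0, giving V_DS = 0.392 V (the root below V_ov).
I_D = (4.97 − 0.392) / 1.05 = 4.36 mA.

I_D = 4.36 mA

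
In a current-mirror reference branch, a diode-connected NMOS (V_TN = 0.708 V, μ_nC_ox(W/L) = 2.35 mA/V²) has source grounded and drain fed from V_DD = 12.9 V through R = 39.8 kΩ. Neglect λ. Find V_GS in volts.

With gate tied to drain, V_GS = V_DS ≥ V_GS − V_TN, so the device is in saturation.
KCL at the drain: ½ k_n (V_GS − V_TN)² = (V_DD − V_GS)/R.
Let x = V_GS − 0.708. Then 46.8 x² + x − 12.19 = 0, giving x = 0.5 V (positive root), so V_GS = 1.21 V.
I_D = (V_DD − V_GS)/R = (12.9 − 1.21) / 39.8 = 0.294 mA.

V_GS = 1.21 V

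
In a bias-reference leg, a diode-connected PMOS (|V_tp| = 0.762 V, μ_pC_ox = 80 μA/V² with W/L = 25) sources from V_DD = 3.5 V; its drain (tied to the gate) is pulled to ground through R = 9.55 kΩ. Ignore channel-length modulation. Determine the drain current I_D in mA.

I_D = 0.236 mA

With gate tied to drain, V_SG = V_SD ≥ V_SG − |V_tp|, so the device is in saturation.
k_p = μ_pC_ox · (W/L) = 2 mA/V².
KCL at the drain: ½ k_p (V_SG − |V_tp|)² = (V_DD − V_SG)/R.
Let x = V_SG − 0.762. Then 9.55 x² + x − 2.738 = 0, giving x = 0.486 V (positive root), so V_SG = 1.25 V.
I_D = (V_DD − V_SG)/R = (3.5 − 1.25) / 9.55 = 0.236 mA.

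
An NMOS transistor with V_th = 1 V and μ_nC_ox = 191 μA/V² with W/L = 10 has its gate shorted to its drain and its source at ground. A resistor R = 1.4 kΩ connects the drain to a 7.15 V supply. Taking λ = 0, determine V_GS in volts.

V_GS = 2.80 V

With gate tied to drain, V_GS = V_DS ≥ V_GS − V_th, so the device is in saturation.
k_n = μ_nC_ox · (W/L) = 1.91 mA/V².
KCL at the drain: ½ k_n (V_GS − V_th)² = (V_DD − V_GS)/R.
Let x = V_GS − 1. Then 1.34 x² + x − 6.15 = 0, giving x = 1.8 V (positive root), so V_GS = 2.8 V.
I_D = (V_DD − V_GS)/R = (7.15 − 2.8) / 1.4 = 3.1 mA.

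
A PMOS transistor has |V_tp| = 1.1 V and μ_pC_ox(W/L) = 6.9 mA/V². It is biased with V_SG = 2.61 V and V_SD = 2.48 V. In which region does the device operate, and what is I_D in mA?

Saturation; I_D = 7.87 mA

V_ov = V_SG − |V_tp| = 2.61 − 1.1 = 1.51 V.
Since V_SD = 2.48 V ≥ V_ov = 1.51 V, the device is in saturation.
I_D = ½ k_p V_ov² = 0.5 × 6.9 × 1.51² = 7.87 mA.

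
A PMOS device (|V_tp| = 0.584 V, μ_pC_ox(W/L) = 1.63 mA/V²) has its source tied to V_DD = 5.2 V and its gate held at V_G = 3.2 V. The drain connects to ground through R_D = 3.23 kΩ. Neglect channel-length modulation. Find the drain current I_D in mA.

V_SG = V_DD − V_G = 5.2 − 3.2 = 2 V, so V_ov = 2 − 0.584 = 1.42 V.
Assume saturation: I_D = ½ k_p V_ov² = 0.5 × 1.63 × 1.42² = 1.63 mA, giving V_SD = V_DD − I_D R_D = 5.2 − 1.63 × 3.23 = -0.0782 V.
But -0.0782 V < V_ov = 1.42 V, so the device is actually in triode.
In triode I_D = k_p[V_ov V_SD − ½ V_SD²] and I_D = (V_DD − V_SD)/R_D. Equating: 2.63 V_SD² − 8.455 V_SD + 5.2 = 0, giving V_SD = 0.829 V (the root below V_ov).
I_D = (5.2 − 0.829) / 3.23 = 1.35 mA.

I_D = 1.35 mA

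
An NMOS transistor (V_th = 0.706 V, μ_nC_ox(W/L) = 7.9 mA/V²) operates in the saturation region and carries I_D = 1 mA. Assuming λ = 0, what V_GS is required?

In saturation I_D = ½ k_n (V_GS − V_th)², so V_GS − V_th = √(2 I_D / k_n) = √(2 × 1 / 7.9) = 0.503 V.
V_GS = 0.706 + 0.503 = 1.21 V.

V_GS = 1.21 V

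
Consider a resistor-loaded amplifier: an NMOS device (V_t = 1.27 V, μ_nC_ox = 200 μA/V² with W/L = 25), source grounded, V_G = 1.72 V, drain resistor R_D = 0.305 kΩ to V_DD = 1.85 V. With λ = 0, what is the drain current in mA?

V_GS = V_G = 1.72 V, so V_ov = 1.72 − 1.27 = 0.45 V.
k_n = μ_nC_ox · (W/L) = 5 mA/V².
Assume saturation: I_D = ½ k_n V_ov² = 0.5 × 5 × 0.45² = 0.506 mA, giving V_DS = V_DD − I_D R_D = 1.85 − 0.506 × 0.305 = 1.7 V.
V_DS = 1.7 V ≥ V_ov = 0.45 V, confirming saturation.

I_D = 0.506 mA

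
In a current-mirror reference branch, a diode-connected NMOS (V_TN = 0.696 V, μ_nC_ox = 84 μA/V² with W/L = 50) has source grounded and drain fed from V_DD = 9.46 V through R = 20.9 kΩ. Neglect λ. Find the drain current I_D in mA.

I_D = 0.398 mA

With gate tied to drain, V_GS = V_DS ≥ V_GS − V_TN, so the device is in saturation.
k_n = μ_nC_ox · (W/L) = 4.2 mA/V².
KCL at the drain: ½ k_n (V_GS − V_TN)² = (V_DD − V_GS)/R.
Let x = V_GS − 0.696. Then 43.9 x² + x − 8.764 = 0, giving x = 0.436 V (positive root), so V_GS = 1.13 V.
I_D = (V_DD − V_GS)/R = (9.46 − 1.13) / 20.9 = 0.398 mA.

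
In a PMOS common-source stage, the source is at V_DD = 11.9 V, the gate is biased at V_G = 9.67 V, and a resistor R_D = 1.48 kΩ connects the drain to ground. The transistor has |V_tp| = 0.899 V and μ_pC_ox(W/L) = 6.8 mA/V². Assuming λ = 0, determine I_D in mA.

V_SG = V_DD − V_G = 11.9 − 9.67 = 2.23 V, so V_ov = 2.23 − 0.899 = 1.33 V.
Assume saturation: I_D = ½ k_p V_ov² = 0.5 × 6.8 × 1.33² = 6.02 mA, giving V_SD = V_DD − I_D R_D = 11.9 − 6.02 × 1.48 = 2.99 V.
V_SD = 2.99 V ≥ V_ov = 1.33 V, confirming saturation.

I_D = 6.02 mA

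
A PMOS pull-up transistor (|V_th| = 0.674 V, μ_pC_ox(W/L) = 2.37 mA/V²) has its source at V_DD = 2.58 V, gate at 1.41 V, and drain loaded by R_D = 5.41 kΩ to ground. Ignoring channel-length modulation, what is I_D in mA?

V_SG = V_DD − V_G = 2.58 − 1.41 = 1.17 V, so V_ov = 1.17 − 0.674 = 0.496 V.
Assume saturation: I_D = ½ k_p V_ov² = 0.5 × 2.37 × 0.496² = 0.292 mA, giving V_SD = V_DD − I_D R_D = 2.58 − 0.292 × 5.41 = 1 V.
V_SD = 1 V ≥ V_ov = 0.496 V, confirming saturation.

I_D = 0.292 mA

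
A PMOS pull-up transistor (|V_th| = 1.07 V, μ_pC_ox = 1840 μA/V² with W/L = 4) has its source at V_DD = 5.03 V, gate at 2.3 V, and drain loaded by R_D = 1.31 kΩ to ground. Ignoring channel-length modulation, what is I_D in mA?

V_SG = V_DD − V_G = 5.03 − 2.3 = 2.73 V, so V_ov = 2.73 − 1.07 = 1.66 V.
k_p = μ_pC_ox · (W/L) = 7.36 mA/V².
Assume saturation: I_D = ½ k_p V_ov² = 0.5 × 7.36 × 1.66² = 10.1 mA, giving V_SD = V_DD − I_D R_D = 5.03 − 10.1 × 1.31 = -8.25 V.
But -8.25 V < V_ov = 1.66 V, so the device is actually in triode.
In triode I_D = k_p[V_ov V_SD − ½ V_SD²] and I_D = (V_DD − V_SD)/R_D. Equating: 4.82 V_SD² − 17.01 V_SD + 5.03 = 0, giving V_SD = 0.326 V (the root below V_ov).
I_D = (5.03 − 0.326) / 1.31 = 3.59 mA.

I_D = 3.59 mA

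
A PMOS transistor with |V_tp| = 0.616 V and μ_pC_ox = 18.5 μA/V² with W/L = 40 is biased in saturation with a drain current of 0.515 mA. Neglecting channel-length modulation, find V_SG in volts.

k_p = μ_pC_ox · (W/L) = 0.74 mA/V².
In saturation I_D = ½ k_p (V_SG − |V_tp|)², so V_SG − |V_tp| = √(2 I_D / k_p) = √(2 × 0.515 / 0.74) = 1.18 V.
V_SG = 0.616 + 1.18 = 1.8 V.

V_SG = 1.80 V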